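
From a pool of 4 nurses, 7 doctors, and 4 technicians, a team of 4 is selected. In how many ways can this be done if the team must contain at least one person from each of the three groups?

672

Total 4-person selections from all 15: C(15,4) = 1365.
Selections missing a whole group: no nurses → C(11,4) = 330; no doctors → C(8,4) = 70; no technicians → C(11,4) = 330.
Add back selections omitting two groups (i.e. drawn from a single group): C(4,4) + C(7,4) + C(4,4) = 37.
By inclusion–exclusion: 1365 − 730 + 37 = 672.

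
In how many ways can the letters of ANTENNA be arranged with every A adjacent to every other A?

120

Treat the 2 copies of A as a single block. The multiset to arrange is then {AA, E, N, N, N, T}, 6 items in all.
That gives (6)!/(3!) = 120 arrangements.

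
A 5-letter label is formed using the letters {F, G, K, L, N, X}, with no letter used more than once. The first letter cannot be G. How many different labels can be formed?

The first letter has 6−1 = 5 choices (anything except G).
The remaining 4 letters are filled from the other 5 symbols without repetition: 5 × 4 × 3 × 2 = 120.
Total: 5 × 120 = 600.

600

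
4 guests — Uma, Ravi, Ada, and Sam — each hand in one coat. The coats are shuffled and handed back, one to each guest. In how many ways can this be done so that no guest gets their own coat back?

Let Aᵢ be the assignments in which guest i gets their own coat. We want the size of the complement of A₁∪…∪A_4.
By inclusion–exclusion this is Σ_{j=0}^{4} (−1)^j C(4,j)·(4−j)!.
Computing: 24 − 24 + 12 − 4 + 1 = 9.

9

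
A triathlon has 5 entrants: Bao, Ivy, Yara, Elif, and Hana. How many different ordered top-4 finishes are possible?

120

This is an ordered selection of 4 from 5: P(5,4).
That gives 5 × 4 × 3 × 2 = 120.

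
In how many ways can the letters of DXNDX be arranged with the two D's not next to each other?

Total arrangements of DXNDX: 5!/(2!·2!) = 30.
If the two D's are adjacent, glue them into one block, leaving 4 items to arrange: (4)!/(2!) = 12 ways.
Hence 30 − 12 = 18.

18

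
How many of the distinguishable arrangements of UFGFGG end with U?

10

With the last slot taken by U, it remains to arrange the other 5 letters (FGFGG).
Those 5 letters have F appearing twice and G appearing 3 times, giving (5)!/(3!·2!) = 10.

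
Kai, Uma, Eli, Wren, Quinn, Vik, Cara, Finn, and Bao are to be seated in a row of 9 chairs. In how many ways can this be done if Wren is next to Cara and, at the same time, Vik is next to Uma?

Treat {Wren,Cara} as one block (2 orders) and {Vik,Uma} as another (2 orders).
That leaves 7 units to arrange: 2 × 2 × 7! = 4 × 5040 = 20160.

20160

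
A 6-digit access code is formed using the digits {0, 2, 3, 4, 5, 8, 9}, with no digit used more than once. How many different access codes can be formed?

5040

This is a permutation of 6 out of 7: P(7,6) = 7!/1!.
That product is 7 × 6 × 5 × 4 × 3 × 2 = 5040.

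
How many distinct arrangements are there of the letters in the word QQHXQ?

The 5 letters of QQHXQ have repeats: Q appearing 3 times.
So there are 5! / (3!) = 20 distinguishable arrangements.

20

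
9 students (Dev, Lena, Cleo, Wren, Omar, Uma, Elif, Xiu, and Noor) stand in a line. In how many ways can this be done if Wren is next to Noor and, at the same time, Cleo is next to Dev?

20160

Treat {Wren,Noor} as one block (2 orders) and {Cleo,Dev} as another (2 orders).
That leaves 7 units to arrange: 2 × 2 × 7! = 4 × 5040 = 20160.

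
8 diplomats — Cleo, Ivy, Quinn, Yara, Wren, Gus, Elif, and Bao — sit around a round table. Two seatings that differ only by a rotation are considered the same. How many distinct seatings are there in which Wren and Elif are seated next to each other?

Treat {Wren, Elif} as one unit (2 internal orders) and seat the resulting 7 units around the table: (6)! circular arrangements.
So 2 × (6)! = 2 × 720 = 1440.

1440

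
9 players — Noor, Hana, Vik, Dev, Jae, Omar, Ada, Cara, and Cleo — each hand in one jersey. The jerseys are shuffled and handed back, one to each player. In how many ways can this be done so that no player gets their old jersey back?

This is the derangement count D_9: permutations of 9 items with no fixed point.
By inclusion–exclusion this is Σ_{j=0}^{9} (−1)^j C(9,j)·(9−j)!.
Computing: 362880 − 362880 + 181440 − 60480 + 15120 − 3024 + 504 − 72 + 9 − 1 = 133496.

133496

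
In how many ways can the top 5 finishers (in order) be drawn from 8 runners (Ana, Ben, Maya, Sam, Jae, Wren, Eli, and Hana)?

6720

This is an ordered selection of 5 from 8: P(8,5).
That gives 8 × 7 × 6 × 5 × 4 = 6720.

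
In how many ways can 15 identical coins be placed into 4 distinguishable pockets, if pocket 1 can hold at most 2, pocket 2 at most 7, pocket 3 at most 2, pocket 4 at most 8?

27

Ignoring the caps, the number of non-negative solutions to x_1+…+x_4 = 15 is C(18,3) = 816.
Subtract solutions that violate a single cap (substitute x_i' = x_i − (cap_i+1)): x_1 ≥ 3 gives C(15,3) = 455; x_2 ≥ 8 gives C(10,3) = 120; x_3 ≥ 3 gives C(15,3) = 455; x_4 ≥ 9 gives C(9,3) = 84. Together 1114.
Add back pairs where two caps are both exceeded: 35 + 220 + 20 + 35 + 0 + 20 = 330.
Subtract triples: 4 + 0 + 1 + 0 = 5.
By inclusion–exclusion the count is 816 − 1114 + 330 − 5 = 27.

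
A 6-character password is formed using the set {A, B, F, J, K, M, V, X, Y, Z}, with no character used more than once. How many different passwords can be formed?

151200

This is a permutation of 6 out of 10: P(10,6) = 10!/4!.
10 × 9 × 8 × 7 × 6 × 5 = 151200.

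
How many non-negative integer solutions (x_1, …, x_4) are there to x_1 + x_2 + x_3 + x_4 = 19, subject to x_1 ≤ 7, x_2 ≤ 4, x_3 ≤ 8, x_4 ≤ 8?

By stars and bars, unrestricted non-negative solutions to x_1+…+x_4 = 19 number C(19+3,3) = 1540.
Subtract solutions that violate a single cap (substitute x_i' = x_i − (cap_i+1)): x_1 ≥ 8 gives C(14,3) = 364; x_2 ≥ 5 gives C(17,3) = 680; x_3 ≥ 9 gives C(13,3) = 286; x_4 ≥ 9 gives C(13,3) = 286. Together 1616.
Add back pairs where two caps are both exceeded: 84 + 10 + 10 + 56 + 56 + 4 = 220.
By inclusion–exclusion the count is 1540 − 1616 + 220 = 144.

144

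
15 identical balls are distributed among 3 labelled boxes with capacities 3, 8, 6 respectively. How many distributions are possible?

6

By stars and bars, unrestricted non-negative solutions to x_1+…+x_3 = 15 number C(15+2,2) = 136.
Subtract solutions that violate a single cap (substitute x_i' = x_i − (cap_i+1)): x_1 ≥ 4 gives C(13,2) = 78; x_2 ≥ 9 gives C(8,2) = 28; x_3 ≥ 7 gives C(10,2) = 45. Together 151.
Add back pairs where two caps are both exceeded: 6 + 15 + 0 = 21.
By inclusion–exclusion the count is 136 − 151 + 21 = 6.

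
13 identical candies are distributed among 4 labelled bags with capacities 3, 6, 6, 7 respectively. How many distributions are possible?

By stars and bars, unrestricted non-negative solutions to x_1+…+x_4 = 13 number C(13+3,3) = 560.
Subtract solutions that violate a single cap (substitute x_i' = x_i − (cap_i+1)): x_1 ≥ 4 gives C(12,3) = 220; x_2 ≥ 7 gives C(9,3) = 84; x_3 ≥ 7 gives C(9,3) = 84; x_4 ≥ 8 gives C(8,3) = 56. Together 444.
Add back pairs where two caps are both exceeded: 10 + 10 + 4 + 0 + 0 + 0 = 24.
By inclusion–exclusion the count is 560 − 444 + 24 = 140.

140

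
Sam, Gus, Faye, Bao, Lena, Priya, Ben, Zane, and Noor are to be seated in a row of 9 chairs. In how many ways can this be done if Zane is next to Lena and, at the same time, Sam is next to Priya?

Treat {Zane,Lena} as one block (2 orders) and {Sam,Priya} as another (2 orders).
That leaves 7 units to arrange: 2 × 2 × 7! = 4 × 5040 = 20160.

20160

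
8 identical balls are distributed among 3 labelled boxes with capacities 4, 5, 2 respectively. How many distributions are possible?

9

By stars and bars, unrestricted non-negative solutions to x_1+…+x_3 = 8 number C(8+2,2) = 45.
Subtract solutions that violate a single cap (substitute x_i' = x_i − (cap_i+1)): x_1 ≥ 5 gives C(5,2) = 10; x_2 ≥ 6 gives C(4,2) = 6; x_3 ≥ 3 gives C(7,2) = 21. Together 37.
Add back pairs where two caps are both exceeded: 0 + 1 + 0 = 1.
By inclusion–exclusion the count is 45 − 37 + 1 = 9.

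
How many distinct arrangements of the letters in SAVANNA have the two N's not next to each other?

300

Total arrangements of SAVANNA: 7!/(3!·2!) = 420.
If the two N's are adjacent, glue them into one block, leaving 6 items to arrange: (6)!/(3!) = 120 ways.
Hence 420 − 120 = 300.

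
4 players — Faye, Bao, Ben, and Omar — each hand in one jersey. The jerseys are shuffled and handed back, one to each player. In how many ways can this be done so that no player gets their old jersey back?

9

Count assignments avoiding every fixed point. For any j of the 4 players fixed to their old jersey, the other 4−j can be arranged in (4−j)! ways.
By inclusion–exclusion this is Σ_{j=0}^{4} (−1)^j C(4,j)·(4−j)!.
Computing: 24 − 24 + 12 − 4 + 1 = 9.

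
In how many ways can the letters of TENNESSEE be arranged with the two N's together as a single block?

Treat the 2 copies of N as a single block. The multiset to arrange is then {NN, E, E, E, E, S, S, T}, 8 items in all.
That gives (8)!/(4!·2!) = 840 arrangements.

840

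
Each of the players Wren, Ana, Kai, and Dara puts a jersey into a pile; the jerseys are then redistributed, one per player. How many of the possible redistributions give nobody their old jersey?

This is the derangement count D_4: permutations of 4 items with no fixed point.
By inclusion–exclusion this is Σ_{j=0}^{4} (−1)^j C(4,j)·(4−j)!.
Computing: 24 − 24 + 12 − 4 + 1 = 9.

9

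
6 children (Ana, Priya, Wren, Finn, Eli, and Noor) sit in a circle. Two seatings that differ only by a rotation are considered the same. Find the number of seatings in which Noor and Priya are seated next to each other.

Glue Noor and Priya into a block (2 internal orders). Seating 5 units around a circle gives (4)! arrangements.
So 2 × (4)! = 2 × 24 = 48.

48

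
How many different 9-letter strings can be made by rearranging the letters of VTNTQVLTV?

The 9 letters of VTNTQVLTV have repeats: T appearing 3 times and V appearing 3 times.
Dividing 9! = 362880 by 3!·3! = 36 for the repeated letters gives 10080.

10080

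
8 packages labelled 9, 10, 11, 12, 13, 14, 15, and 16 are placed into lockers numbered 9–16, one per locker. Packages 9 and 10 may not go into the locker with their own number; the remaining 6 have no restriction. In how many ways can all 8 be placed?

30960

Let Aᵢ (for i ∈ {9, 10}) be the placements that put package i in its forbidden locker. Any j of these fix j positions, leaving (8−j)! ways to fill the rest, and there are C(2,j) ways to pick which j.
By inclusion–exclusion, the number of valid placements is Σ_{j=0}^{2} (−1)^j C(2,j)·(8−j)!.
Computing: 40320 − 10080 + 720 = 30960.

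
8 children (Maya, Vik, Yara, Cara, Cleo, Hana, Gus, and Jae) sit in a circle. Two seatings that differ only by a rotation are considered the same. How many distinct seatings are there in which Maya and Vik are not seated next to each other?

3600

Without the restriction there are (7)! = 5040 seatings.
Those with Maya next to Vik: fuse the pair into one unit and seat 7 units around a circle — 2·(6)! = 1440.
Subtracting, 5040 − 1440 = 3600.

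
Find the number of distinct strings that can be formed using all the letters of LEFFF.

The 5 letters of LEFFF have repeats: F appearing 3 times.
Dividing 5! = 120 by 3! = 6 for the repeated letters gives 20.

20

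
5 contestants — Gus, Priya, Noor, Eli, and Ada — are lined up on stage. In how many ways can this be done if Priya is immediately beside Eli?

Place the 3 others and the Priya-Eli pair as 4 objects in a line; the pair has 2 internal arrangements.
So the count is 2·(4)! = 48.

48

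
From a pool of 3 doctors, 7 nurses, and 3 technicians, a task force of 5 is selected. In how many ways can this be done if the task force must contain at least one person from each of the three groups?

Unrestricted: C(13,5) = 1287 ways to pick any 5 of the 13.
Subtract selections that omit an entire group: no doctors → C(10,5) = 252; no nurses → C(6,5) = 6; no technicians → C(10,5) = 252.
Add back selections omitting two groups (i.e. drawn from a single group): C(3,5) + C(7,5) + C(3,5) = 21.
By inclusion–exclusion: 1287 − 510 + 21 = 798.

798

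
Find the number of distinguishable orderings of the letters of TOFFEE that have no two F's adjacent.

Total arrangements of TOFFEE: 6!/(2!·2!) = 180.
If the two F's are adjacent, glue them into one block, leaving 5 items to arrange: (5)!/(2!) = 60 ways.
Subtracting, 180 − 60 = 120 arrangements keep the F's apart.

120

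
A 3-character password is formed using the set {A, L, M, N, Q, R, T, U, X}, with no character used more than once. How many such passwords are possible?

504

This is a permutation of 3 out of 9: P(9,3) = 9!/6!.
9 × 8 × 7 = 504.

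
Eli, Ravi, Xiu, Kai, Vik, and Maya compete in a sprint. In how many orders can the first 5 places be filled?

720

This is an ordered selection of 5 from 6: P(6,5).
That gives 6 × 5 × 4 × 3 × 2 = 720.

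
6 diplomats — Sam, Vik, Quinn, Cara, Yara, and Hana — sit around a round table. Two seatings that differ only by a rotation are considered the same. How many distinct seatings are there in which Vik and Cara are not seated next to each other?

72

All circular seatings of 6 people number (5)! = 120.
Seatings with Vik beside Cara: treat them as a block with 2 internal orders, giving 2 × (4)! = 48.
Subtracting, 120 − 48 = 72.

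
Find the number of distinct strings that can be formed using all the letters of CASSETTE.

5040

The 8 letters of CASSETTE have repeats: E appearing twice, S appearing twice, and T appearing twice.
Dividing 8! = 40320 by 2!·2!·2! = 8 for the repeated letters gives 5040.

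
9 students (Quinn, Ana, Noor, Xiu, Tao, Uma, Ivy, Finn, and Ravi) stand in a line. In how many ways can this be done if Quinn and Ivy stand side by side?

80640

Place the 7 others and the Quinn-Ivy pair as 8 objects in a line; the pair has 2 internal arrangements.
So the count is 2·(8)! = 80640.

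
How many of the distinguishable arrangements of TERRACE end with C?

180

With the last slot taken by C, it remains to arrange the other 6 letters (TERRAE).
Those 6 letters have E appearing twice and R appearing twice, giving (6)!/(2!·2!) = 180.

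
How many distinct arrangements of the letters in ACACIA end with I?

10

With the last slot taken by I, it remains to arrange the other 5 letters (ACACA).
Those 5 letters have A appearing 3 times and C appearing twice, giving (5)!/(3!·2!) = 10.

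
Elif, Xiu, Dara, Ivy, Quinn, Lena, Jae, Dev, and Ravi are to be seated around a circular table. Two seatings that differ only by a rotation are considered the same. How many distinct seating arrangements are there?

Seat Elif anywhere (absorbing the rotational symmetry), then permute the other 8: (8)! = 40320.

40320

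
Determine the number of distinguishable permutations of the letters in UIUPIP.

Letter multiplicities in UIUPIP: I×2, P×2, U×2.
So there are 6! / (2!·2!·2!) = 90 distinguishable arrangements.

90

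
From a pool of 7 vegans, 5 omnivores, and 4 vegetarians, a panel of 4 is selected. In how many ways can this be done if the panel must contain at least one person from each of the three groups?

910

Unrestricted: C(16,4) = 1820 ways to pick any 4 of the 16.
Selections missing a whole group: no vegans → C(9,4) = 126; no omnivores → C(11,4) = 330; no vegetarians → C(12,4) = 495.
Add back selections omitting two groups (i.e. drawn from a single group): C(7,4) + C(5,4) + C(4,4) = 41.
By inclusion–exclusion: 1820 − 951 + 41 = 910.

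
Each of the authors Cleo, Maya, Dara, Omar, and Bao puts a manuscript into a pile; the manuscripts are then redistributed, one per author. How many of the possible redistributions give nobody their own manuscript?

Count assignments avoiding every fixed point. For any j of the 5 authors fixed to their own manuscript, the other 5−j can be arranged in (5−j)! ways.
By inclusion–exclusion this is Σ_{j=0}^{5} (−1)^j C(5,j)·(5−j)!.
Computing: 120 − 120 + 60 − 20 + 5 − 1 = 44.

44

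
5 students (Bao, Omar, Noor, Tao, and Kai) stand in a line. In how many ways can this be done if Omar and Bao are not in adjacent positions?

Of the 5! = 120 arrangements, those with Omar and Bao adjacent number 2 × 4! = 48 (treat the pair as a block with 2 internal orders).
So 120 − 48 = 72 arrangements keep them apart.

72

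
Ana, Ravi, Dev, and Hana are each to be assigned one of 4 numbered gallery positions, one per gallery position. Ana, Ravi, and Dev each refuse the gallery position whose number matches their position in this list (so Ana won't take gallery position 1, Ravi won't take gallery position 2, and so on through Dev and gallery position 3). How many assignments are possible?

11

Let Aᵢ (for i ∈ {1, 2, 3}) be the placements that put person i in their forbidden gallery position. Any j of these fix j positions, leaving (4−j)! ways to fill the rest, and there are C(3,j) ways to pick which j.
By inclusion–exclusion, the number of valid placements is Σ_{j=0}^{3} (−1)^j C(3,j)·(4−j)!.
Computing: 24 − 18 + 6 − 1 = 11.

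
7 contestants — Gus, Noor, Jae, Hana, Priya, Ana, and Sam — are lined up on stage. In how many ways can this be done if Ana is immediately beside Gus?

1440

Place the 5 others and the Ana-Gus pair as 6 objects in a line; the pair has 2 internal arrangements.
That gives 2 × 6! = 2 × 720 = 1440.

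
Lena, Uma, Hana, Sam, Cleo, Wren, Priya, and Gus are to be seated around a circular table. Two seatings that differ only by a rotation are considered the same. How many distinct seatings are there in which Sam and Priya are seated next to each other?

Treat {Sam, Priya} as one unit (2 internal orders) and seat the resulting 7 units around the table: (6)! circular arrangements.
So 2 × (6)! = 2 × 720 = 1440.

1440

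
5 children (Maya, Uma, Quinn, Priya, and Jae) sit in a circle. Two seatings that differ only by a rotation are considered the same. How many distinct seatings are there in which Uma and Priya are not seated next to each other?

Without the restriction there are (4)! = 24 seatings.
Those with Uma next to Priya: fuse the pair into one unit and seat 4 units around a circle — 2·(3)! = 12.
Subtracting, 24 − 12 = 12.

12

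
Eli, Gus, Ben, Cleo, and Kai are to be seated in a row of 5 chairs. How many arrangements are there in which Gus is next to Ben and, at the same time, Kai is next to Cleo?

24

Treat {Gus,Ben} as one block (2 orders) and {Kai,Cleo} as another (2 orders).
That leaves 3 units to arrange: 2 × 2 × 3! = 4 × 6 = 24.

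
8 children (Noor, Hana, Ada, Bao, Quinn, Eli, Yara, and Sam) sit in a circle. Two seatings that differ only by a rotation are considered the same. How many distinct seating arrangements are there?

Seat Noor anywhere (absorbing the rotational symmetry), then permute the other 7: (7)! = 5040.

5040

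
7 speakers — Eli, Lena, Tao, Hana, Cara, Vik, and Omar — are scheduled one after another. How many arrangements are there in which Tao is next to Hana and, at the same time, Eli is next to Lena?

480

Treat {Tao,Hana} as one block (2 orders) and {Eli,Lena} as another (2 orders).
That leaves 5 units to arrange: 2 × 2 × 5! = 4 × 120 = 480.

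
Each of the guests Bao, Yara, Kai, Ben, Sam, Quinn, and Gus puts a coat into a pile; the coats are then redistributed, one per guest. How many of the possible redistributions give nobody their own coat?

Count assignments avoiding every fixed point. For any j of the 7 guests fixed to their own coat, the other 7−j can be arranged in (7−j)! ways.
By inclusion–exclusion this is Σ_{j=0}^{7} (−1)^j C(7,j)·(7−j)!.
Computing: 5040 − 5040 + 2520 − 840 + 210 − 42 + 7 − 1 = 1854.

1854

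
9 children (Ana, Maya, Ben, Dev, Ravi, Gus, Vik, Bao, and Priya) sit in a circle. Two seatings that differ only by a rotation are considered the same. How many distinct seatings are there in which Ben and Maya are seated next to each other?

10080

Glue Ben and Maya into a block (2 internal orders). Seating 8 units around a circle gives (7)! arrangements.
So 2 × (7)! = 2 × 5040 = 10080.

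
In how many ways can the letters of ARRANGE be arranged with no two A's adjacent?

900

Total arrangements of ARRANGE: 7!/(2!·2!) = 1260.
If the two A's are adjacent, glue them into one block, leaving 6 items to arrange: (6)!/(2!) = 360 ways.
Subtracting, 1260 − 360 = 900 arrangements keep the A's apart.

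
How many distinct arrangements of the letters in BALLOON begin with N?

180

With the first slot taken by N, it remains to arrange the other 6 letters (BALLOO).
Those 6 letters have L appearing twice and O appearing twice, giving (6)!/(2!·2!) = 180.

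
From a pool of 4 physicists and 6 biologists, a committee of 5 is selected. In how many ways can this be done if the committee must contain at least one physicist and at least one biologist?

With no constraint there are C(10,5) = 252 possible selections.
Selections missing a whole group: no physicists → C(6,5) = 6; no biologists → C(4,5) = 0.
Both groups omitted at once is impossible, so 252 − 6 = 246.

246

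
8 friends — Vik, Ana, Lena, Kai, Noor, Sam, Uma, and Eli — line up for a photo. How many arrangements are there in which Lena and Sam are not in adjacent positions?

30240

There are 8! = 40320 arrangements in all. If Lena and Sam are adjacent, merging them into one block gives 2·(7)! = 10080 arrangements.
Complementary counting: 40320 − 10080 = 30240.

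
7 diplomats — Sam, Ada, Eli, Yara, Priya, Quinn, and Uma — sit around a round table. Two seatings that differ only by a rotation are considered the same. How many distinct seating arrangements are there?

720

Seat Sam anywhere (absorbing the rotational symmetry), then permute the other 6: (6)! = 720.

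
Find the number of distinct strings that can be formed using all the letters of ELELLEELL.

126

Letter multiplicities in ELELLEELL: E×4, L×5.
Dividing 9! = 362880 by 5!·4! = 2880 for the repeated letters gives 126.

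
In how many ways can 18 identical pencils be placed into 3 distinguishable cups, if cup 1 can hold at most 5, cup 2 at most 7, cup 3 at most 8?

Without the upper bounds there are C(20,2) = 190 ways to split 18 among 3 cups.
Subtract solutions that violate a single cap (substitute x_i' = x_i − (cap_i+1)): x_1 ≥ 6 gives C(14,2) = 91; x_2 ≥ 8 gives C(12,2) = 66; x_3 ≥ 9 gives C(11,2) = 55. Together 212.
Add back pairs where two caps are both exceeded: 15 + 10 + 3 = 28.
By inclusion–exclusion the count is 190 − 212 + 28 = 6.

6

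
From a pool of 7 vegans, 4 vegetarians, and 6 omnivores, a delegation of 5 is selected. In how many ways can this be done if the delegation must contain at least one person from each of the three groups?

With no constraint there are C(17,5) = 6188 possible selections.
Selections missing a whole group: no vegans → C(10,5) = 252; no vegetarians → C(13,5) = 1287; no omnivores → C(11,5) = 462.
Add back selections omitting two groups (i.e. drawn from a single group): C(7,5) + C(4,5) + C(6,5) = 27.
By inclusion–exclusion: 6188 − 2001 + 27 = 4214.

4214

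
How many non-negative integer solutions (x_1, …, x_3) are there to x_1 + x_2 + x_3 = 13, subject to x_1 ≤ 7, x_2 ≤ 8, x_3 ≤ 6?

41

By stars and bars, unrestricted non-negative solutions to x_1+…+x_3 = 13 number C(13+2,2) = 105.
Subtract solutions that violate a single cap (substitute x_i' = x_i − (cap_i+1)): x_1 ≥ 8 gives C(7,2) = 21; x_2 ≥ 9 gives C(6,2) = 15; x_3 ≥ 7 gives C(8,2) = 28. Together 64.
No two caps can be exceeded simultaneously, so the pair terms are all 0.
By inclusion–exclusion the count is 105 − 64 + 0 = 41.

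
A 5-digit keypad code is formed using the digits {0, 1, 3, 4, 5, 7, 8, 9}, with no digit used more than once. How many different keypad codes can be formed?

This is a permutation of 5 out of 8: P(8,5) = 8!/3!.
That product is 8 × 7 × 6 × 5 × 4 = 6720.

6720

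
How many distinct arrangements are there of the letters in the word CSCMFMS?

CSCMFMS has 7 letters with C appearing twice, M appearing twice, and S appearing twice.
Dividing 7! = 5040 by 2!·2!·2! = 8 for the repeated letters gives 630.

630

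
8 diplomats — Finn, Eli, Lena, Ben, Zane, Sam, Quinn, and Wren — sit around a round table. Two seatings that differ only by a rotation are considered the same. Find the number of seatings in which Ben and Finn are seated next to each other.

Treat {Ben, Finn} as one unit (2 internal orders) and seat the resulting 7 units around the table: (6)! circular arrangements.
So 2 × (6)! = 2 × 720 = 1440.

1440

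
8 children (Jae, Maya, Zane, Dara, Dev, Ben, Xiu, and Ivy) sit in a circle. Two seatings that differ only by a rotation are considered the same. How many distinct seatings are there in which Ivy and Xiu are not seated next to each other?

All circular seatings of 8 people number (7)! = 5040.
Those with Ivy next to Xiu: fuse the pair into one unit and seat 7 units around a circle — 2·(6)! = 1440.
Subtracting, 5040 − 1440 = 3600.

3600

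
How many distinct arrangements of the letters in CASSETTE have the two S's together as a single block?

Treat the 2 copies of S as a single block. The multiset to arrange is then {SS, A, C, E, E, T, T}, 7 items in all.
That gives (7)!/(2!·2!) = 1260 arrangements.

1260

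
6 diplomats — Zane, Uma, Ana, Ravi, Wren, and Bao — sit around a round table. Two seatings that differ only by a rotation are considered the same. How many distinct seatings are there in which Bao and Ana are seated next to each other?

48

Glue Bao and Ana into a block (2 internal orders). Seating 5 units around a circle gives (4)! arrangements.
So 2 × (4)! = 2 × 24 = 48.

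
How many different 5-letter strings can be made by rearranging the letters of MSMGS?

30

The 5 letters of MSMGS have repeats: M appearing twice and S appearing twice.
Dividing 5! = 120 by 2!·2! = 4 for the repeated letters gives 30.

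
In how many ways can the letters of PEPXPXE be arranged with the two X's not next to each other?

Total arrangements of PEPXPXE: 7!/(3!·2!·2!) = 210.
Arrangements with the X's together: treat XX as one letter, giving (6)!/(3!·2!) = 60.
Subtracting, 210 − 60 = 150 arrangements keep the X's apart.

150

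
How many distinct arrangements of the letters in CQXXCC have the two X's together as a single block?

Treat the 2 copies of X as a single block. The multiset to arrange is then {XX, C, C, C, Q}, 5 items in all.
That gives (5)!/(3!) = 20 arrangements.

20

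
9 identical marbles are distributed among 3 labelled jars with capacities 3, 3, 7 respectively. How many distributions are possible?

13

Ignoring the caps, the number of non-negative solutions to x_1+…+x_3 = 9 is C(11,2) = 55.
Subtract solutions that violate a single cap (substitute x_i' = x_i − (cap_i+1)): x_1 ≥ 4 gives C(7,2) = 21; x_2 ≥ 4 gives C(7,2) = 21; x_3 ≥ 8 gives C(3,2) = 3. Together 45.
Add back pairs where two caps are both exceeded: 3 + 0 + 0 = 3.
By inclusion–exclusion the count is 55 − 45 + 3 = 13.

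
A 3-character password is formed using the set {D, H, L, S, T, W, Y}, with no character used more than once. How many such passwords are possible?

With no repetition, fill the 3 characters in order: 7 choices, then 6, down to 5.
That product is 7 × 6 × 5 = 210.

210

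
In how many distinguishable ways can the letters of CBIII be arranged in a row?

20

CBIII has 5 letters with I appearing 3 times.
Dividing 5! = 120 by 3! = 6 for the repeated letters gives 20.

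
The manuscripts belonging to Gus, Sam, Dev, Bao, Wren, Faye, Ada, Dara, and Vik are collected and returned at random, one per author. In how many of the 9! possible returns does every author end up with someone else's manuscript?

Count assignments avoiding every fixed point. For any j of the 9 authors fixed to their own manuscript, the other 9−j can be arranged in (9−j)! ways.
By inclusion–exclusion this is Σ_{j=0}^{9} (−1)^j C(9,j)·(9−j)!.
Computing: 362880 − 362880 + 181440 − 60480 + 15120 − 3024 + 504 − 72 + 9 − 1 = 133496.

133496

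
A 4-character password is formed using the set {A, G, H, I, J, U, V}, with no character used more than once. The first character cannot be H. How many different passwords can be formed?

720

The first character has 7−1 = 6 choices (anything except H).
The remaining 3 characters are filled from the other 6 symbols without repetition: 6 × 5 × 4 = 120.
Total: 6 × 120 = 720.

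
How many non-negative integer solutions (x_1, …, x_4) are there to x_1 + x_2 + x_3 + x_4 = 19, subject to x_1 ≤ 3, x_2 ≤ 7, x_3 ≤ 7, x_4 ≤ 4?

By stars and bars, unrestricted non-negative solutions to x_1+…+x_4 = 19 number C(19+3,3) = 1540.
Subtract solutions that violate a single cap (substitute x_i' = x_i − (cap_i+1)): x_1 ≥ 4 gives C(18,3) = 816; x_2 ≥ 8 gives C(14,3) = 364; x_3 ≥ 8 gives C(14,3) = 364; x_4 ≥ 5 gives C(17,3) = 680. Together 2224.
Add back pairs where two caps are both exceeded: 120 + 120 + 286 + 20 + 84 + 84 = 714.
Subtract triples: 0 + 10 + 10 + 0 = 20.
By inclusion–exclusion the count is 1540 − 2224 + 714 − 20 = 10.

10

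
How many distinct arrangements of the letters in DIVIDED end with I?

Fix I in the last position and arrange the remaining 6 letters.
Those 6 letters have D appearing 3 times, giving (6)!/(3!) = 120.

120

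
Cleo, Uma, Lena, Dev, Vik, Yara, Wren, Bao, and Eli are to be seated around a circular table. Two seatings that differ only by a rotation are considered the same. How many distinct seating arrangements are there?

Around a circle, 9 distinct people have 9!/9 = (8)! = 40320 rotationally distinct seatings.

40320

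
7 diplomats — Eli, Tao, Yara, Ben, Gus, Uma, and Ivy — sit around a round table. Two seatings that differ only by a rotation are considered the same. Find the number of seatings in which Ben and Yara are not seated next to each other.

Without the restriction there are (6)! = 720 seatings.
Those with Ben next to Yara: fuse the pair into one unit and seat 6 units around a circle — 2·(5)! = 240.
Subtracting, 720 − 240 = 480.

480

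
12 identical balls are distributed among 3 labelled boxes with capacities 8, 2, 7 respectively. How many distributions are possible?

15

Without the upper bounds there are C(14,2) = 91 ways to split 12 among 3 boxes.
Subtract solutions that violate a single cap (substitute x_i' = x_i − (cap_i+1)): x_1 ≥ 9 gives C(5,2) = 10; x_2 ≥ 3 gives C(11,2) = 55; x_3 ≥ 8 gives C(6,2) = 15. Together 80.
Add back pairs where two caps are both exceeded: 1 + 0 + 3 = 4.
By inclusion–exclusion the count is 91 − 80 + 4 = 15.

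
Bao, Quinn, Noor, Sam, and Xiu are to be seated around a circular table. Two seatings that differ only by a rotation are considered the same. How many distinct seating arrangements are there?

Seat Bao anywhere (absorbing the rotational symmetry), then permute the other 4: (4)! = 24.

24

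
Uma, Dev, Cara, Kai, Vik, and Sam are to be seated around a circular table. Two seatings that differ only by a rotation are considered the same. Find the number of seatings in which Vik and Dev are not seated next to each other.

72

All circular seatings of 6 people number (5)! = 120.
Seatings with Vik beside Dev: treat them as a block with 2 internal orders, giving 2 × (4)! = 48.
Subtracting, 120 − 48 = 72.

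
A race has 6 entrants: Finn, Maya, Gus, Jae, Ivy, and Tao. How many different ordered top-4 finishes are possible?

There are 6 choices for 1st place, 5 for 2nd, and so on down to 3 for position 4.
That gives 6 × 5 × 4 × 3 = 360.

360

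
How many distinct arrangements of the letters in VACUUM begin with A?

60

With the first slot taken by A, it remains to arrange the other 5 letters (VCUUM).
Those 5 letters have U appearing twice, giving (5)!/(2!) = 60.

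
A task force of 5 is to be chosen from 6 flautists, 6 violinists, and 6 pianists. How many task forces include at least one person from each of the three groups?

6210

With no constraint there are C(18,5) = 8568 possible selections.
Subtract selections that omit an entire group: no flautists → C(12,5) = 792; no violinists → C(12,5) = 792; no pianists → C(12,5) = 792.
Add back selections omitting two groups (i.e. drawn from a single group): C(6,5) + C(6,5) + C(6,5) = 18.
By inclusion–exclusion: 8568 − 2376 + 18 = 6210.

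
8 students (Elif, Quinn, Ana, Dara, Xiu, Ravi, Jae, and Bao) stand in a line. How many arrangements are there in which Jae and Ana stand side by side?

10080

Treat {Jae, Ana} as a single unit. There are 7 units to order, and the pair itself can be ordered 2 ways.
That gives 2 × 7! = 2 × 5040 = 10080.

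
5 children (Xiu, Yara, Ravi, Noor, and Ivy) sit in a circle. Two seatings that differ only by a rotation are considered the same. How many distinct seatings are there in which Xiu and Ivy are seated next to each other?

12

Treat {Xiu, Ivy} as one unit (2 internal orders) and seat the resulting 4 units around the table: (3)! circular arrangements.
So 2 × (3)! = 2 × 6 = 12.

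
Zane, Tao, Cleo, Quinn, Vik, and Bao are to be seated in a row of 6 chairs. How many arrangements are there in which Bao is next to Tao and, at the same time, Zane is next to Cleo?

96

Treat {Bao,Tao} as one block (2 orders) and {Zane,Cleo} as another (2 orders).
That leaves 4 units to arrange: 2 × 2 × 4! = 4 × 24 = 96.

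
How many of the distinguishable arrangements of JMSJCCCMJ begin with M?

1120

Fix M in the first position and arrange the remaining 8 letters.
Those 8 letters have C appearing 3 times and J appearing 3 times, giving (8)!/(3!·3!) = 1120.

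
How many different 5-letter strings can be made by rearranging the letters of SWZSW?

The 5 letters of SWZSW have repeats: S appearing twice and W appearing twice.
The number of distinct arrangements is 5!/(2!·2!) = 120/4 = 30.

30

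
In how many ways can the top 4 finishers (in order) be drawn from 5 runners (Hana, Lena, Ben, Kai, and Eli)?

There are 5 choices for 1st place, 4 for 2nd, and so on down to 2 for position 4.
That gives 5 × 4 × 3 × 2 = 120.

120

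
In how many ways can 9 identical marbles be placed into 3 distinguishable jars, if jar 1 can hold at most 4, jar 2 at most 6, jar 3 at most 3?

Without the upper bounds there are C(11,2) = 55 ways to split 9 among 3 jars.
Subtract solutions that violate a single cap (substitute x_i' = x_i − (cap_i+1)): x_1 ≥ 5 gives C(6,2) = 15; x_2 ≥ 7 gives C(4,2) = 6; x_3 ≥ 4 gives C(7,2) = 21. Together 42.
Add back pairs where two caps are both exceeded: 0 + 1 + 0 = 1.
By inclusion–exclusion the count is 55 − 42 + 1 = 14.

14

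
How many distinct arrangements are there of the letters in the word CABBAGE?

CABBAGE has 7 letters with A appearing twice and B appearing twice.
So there are 7! / (2!·2!) = 1260 distinguishable arrangements.

1260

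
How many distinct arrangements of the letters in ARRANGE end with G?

Fix G in the last position and arrange the remaining 6 letters.
Those 6 letters have A appearing twice and R appearing twice, giving (6)!/(2!·2!) = 180.

180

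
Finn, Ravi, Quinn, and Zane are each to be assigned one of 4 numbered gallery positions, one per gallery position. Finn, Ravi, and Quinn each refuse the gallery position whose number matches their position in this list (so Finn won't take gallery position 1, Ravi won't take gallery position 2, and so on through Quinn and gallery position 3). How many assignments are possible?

11

Let Aᵢ (for i ∈ {1, 2, 3}) be the placements that put person i in their forbidden gallery position. Any j of these fix j positions, leaving (4−j)! ways to fill the rest, and there are C(3,j) ways to pick which j.
By inclusion–exclusion, the number of valid placements is Σ_{j=0}^{3} (−1)^j C(3,j)·(4−j)!.
Computing: 24 − 18 + 6 − 1 = 11.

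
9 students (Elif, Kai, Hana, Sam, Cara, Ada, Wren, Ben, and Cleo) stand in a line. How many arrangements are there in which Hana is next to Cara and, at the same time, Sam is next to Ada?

20160

Treat {Hana,Cara} as one block (2 orders) and {Sam,Ada} as another (2 orders).
That leaves 7 units to arrange: 2 × 2 × 7! = 4 × 5040 = 20160.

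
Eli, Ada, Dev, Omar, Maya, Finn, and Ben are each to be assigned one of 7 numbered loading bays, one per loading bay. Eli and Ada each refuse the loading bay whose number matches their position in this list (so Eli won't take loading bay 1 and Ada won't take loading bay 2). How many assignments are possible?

Let Aᵢ (for i ∈ {1, 2}) be the placements that put person i in their forbidden loading bay. Any j of these fix j positions, leaving (7−j)! ways to fill the rest, and there are C(2,j) ways to pick which j.
By inclusion–exclusion, the number of valid placements is Σ_{j=0}^{2} (−1)^j C(2,j)·(7−j)!.
Computing: 5040 − 1440 + 120 = 3720.

3720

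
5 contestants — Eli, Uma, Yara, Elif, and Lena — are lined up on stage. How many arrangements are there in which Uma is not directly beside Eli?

72

There are 5! = 120 arrangements in all. If Uma and Eli are adjacent, merging them into one block gives 2·(4)! = 48 arrangements.
So 120 − 48 = 72 arrangements keep them apart.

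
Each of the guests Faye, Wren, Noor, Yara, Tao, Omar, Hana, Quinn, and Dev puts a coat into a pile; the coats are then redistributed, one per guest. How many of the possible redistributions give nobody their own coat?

133496

Count assignments avoiding every fixed point. For any j of the 9 guests fixed to their own coat, the other 9−j can be arranged in (9−j)! ways.
By inclusion–exclusion this is Σ_{j=0}^{9} (−1)^j C(9,j)·(9−j)!.
Computing: 362880 − 362880 + 181440 − 60480 + 15120 − 3024 + 504 − 72 + 9 − 1 = 133496.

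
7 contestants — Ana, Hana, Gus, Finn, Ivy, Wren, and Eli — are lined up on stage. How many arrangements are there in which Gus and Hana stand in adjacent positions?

Treat {Gus, Hana} as a single unit. There are 6 units to order, and the pair itself can be ordered 2 ways.
So the count is 2·(6)! = 1440.

1440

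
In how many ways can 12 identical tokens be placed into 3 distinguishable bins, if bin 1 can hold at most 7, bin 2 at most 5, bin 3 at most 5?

By stars and bars, unrestricted non-negative solutions to x_1+…+x_3 = 12 number C(12+2,2) = 91.
Subtract solutions that violate a single cap (substitute x_i' = x_i − (cap_i+1)): x_1 ≥ 8 gives C(6,2) = 15; x_2 ≥ 6 gives C(8,2) = 28; x_3 ≥ 6 gives C(8,2) = 28. Together 71.
Add back pairs where two caps are both exceeded: 0 + 0 + 1 = 1.
By inclusion–exclusion the count is 91 − 71 + 1 = 21.

21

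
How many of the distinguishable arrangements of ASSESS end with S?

20

Fix S in the last position and arrange the remaining 5 letters.
Those 5 letters have S appearing 3 times, giving (5)!/(3!) = 20.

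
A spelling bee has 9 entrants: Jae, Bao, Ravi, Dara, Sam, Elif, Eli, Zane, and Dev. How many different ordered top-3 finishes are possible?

504

There are 9 choices for 1st place, 8 for 2nd, and 7 for 3rd.
That gives 9 × 8 × 7 = 504.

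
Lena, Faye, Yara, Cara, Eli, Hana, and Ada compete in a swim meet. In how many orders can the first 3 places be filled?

210

This is an ordered selection of 3 from 7: P(7,3).
That gives 7 × 6 × 5 = 210.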